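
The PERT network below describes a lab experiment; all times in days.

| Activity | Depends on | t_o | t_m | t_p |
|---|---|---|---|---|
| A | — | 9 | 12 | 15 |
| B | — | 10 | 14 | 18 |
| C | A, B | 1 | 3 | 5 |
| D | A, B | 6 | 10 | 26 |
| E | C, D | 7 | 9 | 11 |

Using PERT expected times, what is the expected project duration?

te_A = (9 + 4·12 + 15)/6 = 72/6 = 12
te_B = (10 + 4·14 + 18)/6 = 84/6 = 14
te_C = (1 + 4·3 + 5)/6 = 18/6 = 3
te_D = (6 + 4·10 + 26)/6 = 72/6 = 12
te_E = (7 + 4·9 + 11)/6 = 54/6 = 9

Forward pass:
ES_A = 0; EF_A = 12
ES_B = 0; EF_B = 14
ES_C = max(EF_A=12, EF_B=14) = 14; EF_C = 14+3 = 17
ES_D = max(EF_A=12, EF_B=14) = 14; EF_D = 14+12 = 26
ES_E = max(EF_C=17, EF_D=26) = 26; EF_E = 26+9 = 35
Expected project duration μ = 35 days. Critical path: B → D → E.

35 days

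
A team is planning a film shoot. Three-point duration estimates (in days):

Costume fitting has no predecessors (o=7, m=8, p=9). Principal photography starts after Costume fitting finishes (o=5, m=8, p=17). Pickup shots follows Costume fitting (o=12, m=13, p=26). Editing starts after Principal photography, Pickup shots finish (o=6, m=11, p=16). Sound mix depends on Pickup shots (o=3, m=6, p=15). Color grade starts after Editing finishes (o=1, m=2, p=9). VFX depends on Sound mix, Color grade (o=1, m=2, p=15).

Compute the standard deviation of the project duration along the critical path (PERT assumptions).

3.94 days

te_Costume fitting = (7 + 4·8 + 9)/6 = 48/6 = 8; σ²_Costume fitting = ((9−7)/6)² = 0.111
te_Principal photography = (5 + 4·8 + 17)/6 = 54/6 = 9; σ²_Principal photography = ((17−5)/6)² = 4.000
te_Pickup shots = (12 + 4·13 + 26)/6 = 90/6 = 15; σ²_Pickup shots = ((26−12)/6)² = 5.444
te_Editing = (6 + 4·11 + 16)/6 = 66/6 = 11; σ²_Editing = ((16−6)/6)² = 2.778
te_Sound mix = (3 + 4·6 + 15)/6 = 42/6 = 7; σ²_Sound mix = ((15−3)/6)² = 4.000
te_Color grade = (1 + 4·2 + 9)/6 = 18/6 = 3; σ²_Color grade = ((9−1)/6)² = 1.778
te_VFX = (1 + 4·2 + 15)/6 = 24/6 = 4; σ²_VFX = ((15−1)/6)² = 5.444

Forward pass:
ES_Costume fitting = 0; EF_Costume fitting = 8
ES_Principal photography = 8; EF_Principal photography = 8+9 = 17
ES_Pickup shots = 8; EF_Pickup shots = 8+15 = 23
ES_Editing = max(EF_Principal photography=17, EF_Pickup shots=23) = 23; EF_Editing = 23+11 = 34
ES_Sound mix = 23; EF_Sound mix = 23+7 = 30
ES_Color grade = 34; EF_Color grade = 34+3 = 37
ES_VFX = max(EF_Sound mix=30, EF_Color grade=37) = 37; EF_VFX = 37+4 = 41
Expected project duration μ = 41 days. Critical path: Costume fitting → Pickup shots → Editing → Color grade → VFX.

Variance along critical path = 0.111 + 5.444 + 2.778 + 1.778 + 5.444 = 15.556
σ = √15.556 = 3.944 days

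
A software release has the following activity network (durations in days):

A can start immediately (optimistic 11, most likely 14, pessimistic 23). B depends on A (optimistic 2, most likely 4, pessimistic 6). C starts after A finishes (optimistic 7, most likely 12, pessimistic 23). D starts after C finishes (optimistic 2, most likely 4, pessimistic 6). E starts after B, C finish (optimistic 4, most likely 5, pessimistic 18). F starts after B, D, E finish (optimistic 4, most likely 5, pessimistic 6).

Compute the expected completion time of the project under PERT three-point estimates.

te_A = (11 + 4·14 + 23)/6 = 90/6 = 15
te_B = (2 + 4·4 + 6)/6 = 24/6 = 4
te_C = (7 + 4·12 + 23)/6 = 78/6 = 13
te_D = (2 + 4·4 + 6)/6 = 24/6 = 4
te_E = (4 + 4·5 + 18)/6 = 42/6 = 7
te_F = (4 + 4·5 + 6)/6 = 30/6 = 5

Forward pass:
ES_A = 0; EF_A = 15
ES_B = 15; EF_B = 15+4 = 19
ES_C = 15; EF_C = 15+13 = 28
ES_D = 28; EF_D = 28+4 = 32
ES_E = max(EF_B=19, EF_C=28) = 28; EF_E = 28+7 = 35
ES_F = max(EF_B=19, EF_D=32, EF_E=35) = 35; EF_F = 35+5 = 40
Expected project duration μ = 40 days. Critical path: A → C → E → F.

40 days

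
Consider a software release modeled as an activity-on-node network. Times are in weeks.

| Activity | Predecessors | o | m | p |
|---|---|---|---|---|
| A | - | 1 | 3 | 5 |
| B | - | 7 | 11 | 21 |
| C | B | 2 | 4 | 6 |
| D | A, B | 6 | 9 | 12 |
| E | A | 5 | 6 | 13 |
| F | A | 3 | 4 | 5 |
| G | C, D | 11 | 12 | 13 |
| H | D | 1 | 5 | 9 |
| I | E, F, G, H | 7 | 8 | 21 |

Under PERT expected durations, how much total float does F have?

te_A = (1 + 4·3 + 5)/6 = 18/6 = 3
te_B = (7 + 4·11 + 21)/6 = 72/6 = 12
te_C = (2 + 4·4 + 6)/6 = 24/6 = 4
te_D = (6 + 4·9 + 12)/6 = 54/6 = 9
te_E = (5 + 4·6 + 13)/6 = 42/6 = 7
te_F = (3 + 4·4 + 5)/6 = 24/6 = 4
te_G = (11 + 4·12 + 13)/6 = 72/6 = 12
te_H = (1 + 4·5 + 9)/6 = 30/6 = 5
te_I = (7 + 4·8 + 21)/6 = 60/6 = 10

Forward pass:
ES_A = 0; EF_A = 3
ES_B = 0; EF_B = 12
ES_C = 12; EF_C = 12+4 = 16
ES_D = max(EF_A=3, EF_B=12) = 12; EF_D = 12+9 = 21
ES_E = 3; EF_E = 3+7 = 10
ES_F = 3; EF_F = 3+4 = 7
ES_G = max(EF_C=16, EF_D=21) = 21; EF_G = 21+12 = 33
ES_H = 21; EF_H = 21+5 = 26
ES_I = max(EF_E=10, EF_F=7, EF_G=33, EF_H=26) = 33; EF_I = 33+10 = 43
Expected project duration μ = 43 weeks. Critical path: B → D → G → I.

Backward pass:
LF_I = 43; LS_I = 43−10 = 33
LF_H = LS_I = 33; LS_H = 33−5 = 28
LF_G = LS_I = 33; LS_G = 33−12 = 21
LF_F = LS_I = 33; LS_F = 33−4 = 29
LF_E = LS_I = 33; LS_E = 33−7 = 26
LF_D = min(LS_G=21, LS_H=28) = 21; LS_D = 21−9 = 12
LF_C = LS_G = 21; LS_C = 21−4 = 17
LF_B = min(LS_C=17, LS_D=12) = 12; LS_B = 12−12 = 0
LF_A = min(LS_D=12, LS_E=26, LS_F=29) = 12; LS_A = 12−3 = 9
Slack_F = LS_F − ES_F = 29 − 3 = 26

26 weeks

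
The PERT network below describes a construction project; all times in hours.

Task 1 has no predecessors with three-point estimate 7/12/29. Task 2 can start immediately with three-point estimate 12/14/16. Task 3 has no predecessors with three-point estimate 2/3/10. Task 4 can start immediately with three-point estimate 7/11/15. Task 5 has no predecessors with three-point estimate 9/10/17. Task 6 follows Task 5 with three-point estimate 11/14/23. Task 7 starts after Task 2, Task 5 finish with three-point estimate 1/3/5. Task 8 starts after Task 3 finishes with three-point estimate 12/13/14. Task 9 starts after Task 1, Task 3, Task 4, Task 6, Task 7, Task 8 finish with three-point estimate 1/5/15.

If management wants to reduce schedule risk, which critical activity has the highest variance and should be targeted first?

te_Task 1 = (7 + 4·12 + 29)/6 = 84/6 = 14; σ²_Task 1 = ((29−7)/6)² = 13.444
te_Task 2 = (12 + 4·14 + 16)/6 = 84/6 = 14; σ²_Task 2 = ((16−12)/6)² = 0.444
te_Task 3 = (2 + 4·3 + 10)/6 = 24/6 = 4; σ²_Task 3 = ((10−2)/6)² = 1.778
te_Task 4 = (7 + 4·11 + 15)/6 = 66/6 = 11; σ²_Task 4 = ((15−7)/6)² = 1.778
te_Task 5 = (9 + 4·10 + 17)/6 = 66/6 = 11; σ²_Task 5 = ((17−9)/6)² = 1.778
te_Task 6 = (11 + 4·14 + 23)/6 = 90/6 = 15; σ²_Task 6 = ((23−11)/6)² = 4.000
te_Task 7 = (1 + 4·3 + 5)/6 = 18/6 = 3; σ²_Task 7 = ((5−1)/6)² = 0.444
te_Task 8 = (12 + 4·13 + 14)/6 = 78/6 = 13; σ²_Task 8 = ((14−12)/6)² = 0.111
te_Task 9 = (1 + 4·5 + 15)/6 = 36/6 = 6; σ²_Task 9 = ((15−1)/6)² = 5.444

Forward pass:
ES_Task 1 = 0; EF_Task 1 = 14
ES_Task 2 = 0; EF_Task 2 = 14
ES_Task 3 = 0; EF_Task 3 = 4
ES_Task 4 = 0; EF_Task 4 = 11
ES_Task 5 = 0; EF_Task 5 = 11
ES_Task 6 = 11; EF_Task 6 = 11+15 = 26
ES_Task 7 = max(EF_Task 2=14, EF_Task 5=11) = 14; EF_Task 7 = 14+3 = 17
ES_Task 8 = 4; EF_Task 8 = 4+13 = 17
ES_Task 9 = max(EF_Task 1=14, EF_Task 3=4, EF_Task 4=11, EF_Task 6=26, EF_Task 7=17, EF_Task 8=17) = 26; EF_Task 9 = 26+6 = 32
Expected project duration μ = 32 hours. Critical path: Task 5 → Task 6 → Task 9.

Variances on critical path: σ²_Task 5=1.778, σ²_Task 6=4.000, σ²_Task 9=5.444.
Largest is σ²_Task 9 = 5.444.

Task 9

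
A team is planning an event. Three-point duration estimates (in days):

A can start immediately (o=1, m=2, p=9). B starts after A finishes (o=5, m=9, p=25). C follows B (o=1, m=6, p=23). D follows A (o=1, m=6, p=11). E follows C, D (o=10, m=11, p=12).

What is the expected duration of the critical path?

33 days

te_A = (1 + 4·2 + 9)/6 = 18/6 = 3
te_B = (5 + 4·9 + 25)/6 = 66/6 = 11
te_C = (1 + 4·6 + 23)/6 = 48/6 = 8
te_D = (1 + 4·6 + 11)/6 = 36/6 = 6
te_E = (10 + 4·11 + 12)/6 = 66/6 = 11

Forward pass:
ES_A = 0; EF_A = 3
ES_B = 3; EF_B = 3+11 = 14
ES_C = 14; EF_C = 14+8 = 22
ES_D = 3; EF_D = 3+6 = 9
ES_E = max(EF_C=22, EF_D=9) = 22; EF_E = 22+11 = 33
Expected project duration μ = 33 days. Critical path: A → B → C → E.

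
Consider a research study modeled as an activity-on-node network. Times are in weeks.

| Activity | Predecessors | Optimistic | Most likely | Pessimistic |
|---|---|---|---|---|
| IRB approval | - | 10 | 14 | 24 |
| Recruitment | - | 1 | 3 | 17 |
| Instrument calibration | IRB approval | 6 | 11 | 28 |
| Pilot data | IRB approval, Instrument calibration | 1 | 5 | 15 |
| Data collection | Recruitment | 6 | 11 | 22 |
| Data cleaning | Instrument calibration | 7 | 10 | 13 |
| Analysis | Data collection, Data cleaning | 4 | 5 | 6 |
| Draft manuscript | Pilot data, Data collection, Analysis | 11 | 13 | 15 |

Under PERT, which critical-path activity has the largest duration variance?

Instrument calibration

te_IRB approval = (10 + 4·14 + 24)/6 = 90/6 = 15; σ²_IRB approval = ((24−10)/6)² = 5.444
te_Recruitment = (1 + 4·3 + 17)/6 = 30/6 = 5; σ²_Recruitment = ((17−1)/6)² = 7.111
te_Instrument calibration = (6 + 4·11 + 28)/6 = 78/6 = 13; σ²_Instrument calibration = ((28−6)/6)² = 13.444
te_Pilot data = (1 + 4·5 + 15)/6 = 36/6 = 6; σ²_Pilot data = ((15−1)/6)² = 5.444
te_Data collection = (6 + 4·11 + 22)/6 = 72/6 = 12; σ²_Data collection = ((22−6)/6)² = 7.111
te_Data cleaning = (7 + 4·10 + 13)/6 = 60/6 = 10; σ²_Data cleaning = ((13−7)/6)² = 1.000
te_Analysis = (4 + 4·5 + 6)/6 = 30/6 = 5; σ²_Analysis = ((6−4)/6)² = 0.111
te_Draft manuscript = (11 + 4·13 + 15)/6 = 78/6 = 13; σ²_Draft manuscript = ((15−11)/6)² = 0.444

Forward pass:
ES_IRB approval = 0; EF_IRB approval = 15
ES_Recruitment = 0; EF_Recruitment = 5
ES_Instrument calibration = 15; EF_Instrument calibration = 15+13 = 28
ES_Pilot data = max(EF_IRB approval=15, EF_Instrument calibration=28) = 28; EF_Pilot data = 28+6 = 34
ES_Data collection = 5; EF_Data collection = 5+12 = 17
ES_Data cleaning = 28; EF_Data cleaning = 28+10 = 38
ES_Analysis = max(EF_Data collection=17, EF_Data cleaning=38) = 38; EF_Analysis = 38+5 = 43
ES_Draft manuscript = max(EF_Pilot data=34, EF_Data collection=17, EF_Analysis=43) = 43; EF_Draft manuscript = 43+13 = 56
Expected project duration μ = 56 weeks. Critical path: IRB approval → Instrument calibration → Data cleaning → Analysis → Draft manuscript.

Variances on critical path: σ²_IRB approval=5.444, σ²_Instrument calibration=13.444, σ²_Data cleaning=1.000, σ²_Analysis=0.111, σ²_Draft manuscript=0.444.
Largest is σ²_Instrument calibration = 13.444.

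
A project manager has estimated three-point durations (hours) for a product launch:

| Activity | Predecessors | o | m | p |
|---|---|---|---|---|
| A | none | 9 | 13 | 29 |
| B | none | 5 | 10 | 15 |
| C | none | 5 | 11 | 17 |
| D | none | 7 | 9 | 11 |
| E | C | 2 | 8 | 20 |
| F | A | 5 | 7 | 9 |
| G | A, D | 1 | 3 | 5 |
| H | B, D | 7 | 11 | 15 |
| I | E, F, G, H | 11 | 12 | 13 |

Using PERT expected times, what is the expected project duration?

34 hours

te_A = (9 + 4·13 + 29)/6 = 90/6 = 15
te_B = (5 + 4·10 + 15)/6 = 60/6 = 10
te_C = (5 + 4·11 + 17)/6 = 66/6 = 11
te_D = (7 + 4·9 + 11)/6 = 54/6 = 9
te_E = (2 + 4·8 + 20)/6 = 54/6 = 9
te_F = (5 + 4·7 + 9)/6 = 42/6 = 7
te_G = (1 + 4·3 + 5)/6 = 18/6 = 3
te_H = (7 + 4·11 + 15)/6 = 66/6 = 11
te_I = (11 + 4·12 + 13)/6 = 72/6 = 12

Forward pass:
ES_A = 0; EF_A = 15
ES_B = 0; EF_B = 10
ES_C = 0; EF_C = 11
ES_D = 0; EF_D = 9
ES_E = 11; EF_E = 11+9 = 20
ES_F = 15; EF_F = 15+7 = 22
ES_G = max(EF_A=15, EF_D=9) = 15; EF_G = 15+3 = 18
ES_H = max(EF_B=10, EF_D=9) = 10; EF_H = 10+11 = 21
ES_I = max(EF_E=20, EF_F=22, EF_G=18, EF_H=21) = 22; EF_I = 22+12 = 34
Expected project duration μ = 34 hours. Critical path: A → F → I.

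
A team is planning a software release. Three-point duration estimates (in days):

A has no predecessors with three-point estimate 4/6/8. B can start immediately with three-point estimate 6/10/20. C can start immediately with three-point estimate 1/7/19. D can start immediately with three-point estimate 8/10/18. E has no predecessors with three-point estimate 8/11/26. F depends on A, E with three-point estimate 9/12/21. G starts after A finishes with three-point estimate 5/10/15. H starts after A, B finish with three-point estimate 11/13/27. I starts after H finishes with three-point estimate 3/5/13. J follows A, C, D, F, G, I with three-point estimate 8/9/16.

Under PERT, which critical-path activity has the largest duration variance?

H

te_A = (4 + 4·6 + 8)/6 = 36/6 = 6; σ²_A = ((8−4)/6)² = 0.444
te_B = (6 + 4·10 + 20)/6 = 66/6 = 11; σ²_B = ((20−6)/6)² = 5.444
te_C = (1 + 4·7 + 19)/6 = 48/6 = 8; σ²_C = ((19−1)/6)² = 9.000
te_D = (8 + 4·10 + 18)/6 = 66/6 = 11; σ²_D = ((18−8)/6)² = 2.778
te_E = (8 + 4·11 + 26)/6 = 78/6 = 13; σ²_E = ((26−8)/6)² = 9.000
te_F = (9 + 4·12 + 21)/6 = 78/6 = 13; σ²_F = ((21−9)/6)² = 4.000
te_G = (5 + 4·10 + 15)/6 = 60/6 = 10; σ²_G = ((15−5)/6)² = 2.778
te_H = (11 + 4·13 + 27)/6 = 90/6 = 15; σ²_H = ((27−11)/6)² = 7.111
te_I = (3 + 4·5 + 13)/6 = 36/6 = 6; σ²_I = ((13−3)/6)² = 2.778
te_J = (8 + 4·9 + 16)/6 = 60/6 = 10; σ²_J = ((16−8)/6)² = 1.778

Forward pass:
ES_A = 0; EF_A = 6
ES_B = 0; EF_B = 11
ES_C = 0; EF_C = 8
ES_D = 0; EF_D = 11
ES_E = 0; EF_E = 13
ES_F = max(EF_A=6, EF_E=13) = 13; EF_F = 13+13 = 26
ES_G = 6; EF_G = 6+10 = 16
ES_H = max(EF_A=6, EF_B=11) = 11; EF_H = 11+15 = 26
ES_I = 26; EF_I = 26+6 = 32
ES_J = max(EF_A=6, EF_C=8, EF_D=11, EF_F=26, EF_G=16, EF_I=32) = 32; EF_J = 32+10 = 42
Expected project duration μ = 42 days. Critical path: B → H → I → J.

Variances on critical path: σ²_B=5.444, σ²_H=7.111, σ²_I=2.778, σ²_J=1.778.
Largest is σ²_H = 7.111.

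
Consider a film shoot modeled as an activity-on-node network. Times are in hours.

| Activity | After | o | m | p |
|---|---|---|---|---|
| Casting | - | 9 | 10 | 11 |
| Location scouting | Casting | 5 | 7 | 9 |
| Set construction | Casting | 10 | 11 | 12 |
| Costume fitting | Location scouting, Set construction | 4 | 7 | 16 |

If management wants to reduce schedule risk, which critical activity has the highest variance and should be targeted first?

Costume fitting

te_Casting = (9 + 4·10 + 11)/6 = 60/6 = 10; σ²_Casting = ((11−9)/6)² = 0.111
te_Location scouting = (5 + 4·7 + 9)/6 = 42/6 = 7; σ²_Location scouting = ((9−5)/6)² = 0.444
te_Set construction = (10 + 4·11 + 12)/6 = 66/6 = 11; σ²_Set construction = ((12−10)/6)² = 0.111
te_Costume fitting = (4 + 4·7 + 16)/6 = 48/6 = 8; σ²_Costume fitting = ((16−4)/6)² = 4.000

Forward pass:
ES_Casting = 0; EF_Casting = 10
ES_Location scouting = 10; EF_Location scouting = 10+7 = 17
ES_Set construction = 10; EF_Set construction = 10+11 = 21
ES_Costume fitting = max(EF_Location scouting=17, EF_Set construction=21) = 21; EF_Costume fitting = 21+8 = 29
Expected project duration μ = 29 hours. Critical path: Casting → Set construction → Costume fitting.

Variances on critical path: σ²_Casting=0.111, σ²_Set construction=0.111, σ²_Costume fitting=4.000.
Largest is σ²_Costume fitting = 4.000.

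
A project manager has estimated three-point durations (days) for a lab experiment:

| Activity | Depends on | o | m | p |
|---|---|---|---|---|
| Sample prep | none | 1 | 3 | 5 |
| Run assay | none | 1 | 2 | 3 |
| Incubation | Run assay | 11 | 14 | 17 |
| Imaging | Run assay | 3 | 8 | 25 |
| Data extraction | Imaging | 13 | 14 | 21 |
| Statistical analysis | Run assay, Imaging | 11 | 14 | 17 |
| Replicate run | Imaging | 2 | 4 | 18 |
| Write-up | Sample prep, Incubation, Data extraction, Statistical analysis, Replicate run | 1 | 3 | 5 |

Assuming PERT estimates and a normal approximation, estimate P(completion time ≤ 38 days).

0.978

te_Sample prep = (1 + 4·3 + 5)/6 = 18/6 = 3; σ²_Sample prep = ((5−1)/6)² = 0.444
te_Run assay = (1 + 4·2 + 3)/6 = 12/6 = 2; σ²_Run assay = ((3−1)/6)² = 0.111
te_Incubation = (11 + 4·14 + 17)/6 = 84/6 = 14; σ²_Incubation = ((17−11)/6)² = 1.000
te_Imaging = (3 + 4·8 + 25)/6 = 60/6 = 10; σ²_Imaging = ((25−3)/6)² = 13.444
te_Data extraction = (13 + 4·14 + 21)/6 = 90/6 = 15; σ²_Data extraction = ((21−13)/6)² = 1.778
te_Statistical analysis = (11 + 4·14 + 17)/6 = 84/6 = 14; σ²_Statistical analysis = ((17−11)/6)² = 1.000
te_Replicate run = (2 + 4·4 + 18)/6 = 36/6 = 6; σ²_Replicate run = ((18−2)/6)² = 7.111
te_Write-up = (1 + 4·3 + 5)/6 = 18/6 = 3; σ²_Write-up = ((5−1)/6)² = 0.444

Forward pass:
ES_Sample prep = 0; EF_Sample prep = 3
ES_Run assay = 0; EF_Run assay = 2
ES_Incubation = 2; EF_Incubation = 2+14 = 16
ES_Imaging = 2; EF_Imaging = 2+10 = 12
ES_Data extraction = 12; EF_Data extraction = 12+15 = 27
ES_Statistical analysis = max(EF_Run assay=2, EF_Imaging=12) = 12; EF_Statistical analysis = 12+14 = 26
ES_Replicate run = 12; EF_Replicate run = 12+6 = 18
ES_Write-up = max(EF_Sample prep=3, EF_Incubation=16, EF_Data extraction=27, EF_Statistical analysis=26, EF_Replicate run=18) = 27; EF_Write-up = 27+3 = 30
Expected project duration μ = 30 days. Critical path: Run assay → Imaging → Data extraction → Write-up.

Variance along critical path = 0.111 + 13.444 + 1.778 + 0.444 = 15.778; σ = √15.778 = 3.972 days.
Z = (38 − 30) / 3.972 = 2.014
P(T ≤ 38) = Φ(2.014) ≈ 0.978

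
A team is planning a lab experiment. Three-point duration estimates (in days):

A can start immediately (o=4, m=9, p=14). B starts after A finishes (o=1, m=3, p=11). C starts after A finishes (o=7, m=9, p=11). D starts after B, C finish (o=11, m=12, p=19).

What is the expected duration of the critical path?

te_A = (4 + 4·9 + 14)/6 = 54/6 = 9
te_B = (1 + 4·3 + 11)/6 = 24/6 = 4
te_C = (7 + 4·9 + 11)/6 = 54/6 = 9
te_D = (11 + 4·12 + 19)/6 = 78/6 = 13

Forward pass:
ES_A = 0; EF_A = 9
ES_B = 9; EF_B = 9+4 = 13
ES_C = 9; EF_C = 9+9 = 18
ES_D = max(EF_B=13, EF_C=18) = 18; EF_D = 18+13 = 31
Expected project duration μ = 31 days. Critical path: A → C → D.

31 days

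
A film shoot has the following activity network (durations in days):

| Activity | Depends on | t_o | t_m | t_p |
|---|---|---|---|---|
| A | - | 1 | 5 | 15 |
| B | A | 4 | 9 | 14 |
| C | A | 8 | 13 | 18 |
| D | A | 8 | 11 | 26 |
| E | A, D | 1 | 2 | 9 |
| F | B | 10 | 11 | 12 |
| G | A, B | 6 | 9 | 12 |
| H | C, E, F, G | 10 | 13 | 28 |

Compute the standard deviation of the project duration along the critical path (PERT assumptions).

4.16 days

te_A = (1 + 4·5 + 15)/6 = 36/6 = 6; σ²_A = ((15−1)/6)² = 5.444
te_B = (4 + 4·9 + 14)/6 = 54/6 = 9; σ²_B = ((14−4)/6)² = 2.778
te_C = (8 + 4·13 + 18)/6 = 78/6 = 13; σ²_C = ((18−8)/6)² = 2.778
te_D = (8 + 4·11 + 26)/6 = 78/6 = 13; σ²_D = ((26−8)/6)² = 9.000
te_E = (1 + 4·2 + 9)/6 = 18/6 = 3; σ²_E = ((9−1)/6)² = 1.778
te_F = (10 + 4·11 + 12)/6 = 66/6 = 11; σ²_F = ((12−10)/6)² = 0.111
te_G = (6 + 4·9 + 12)/6 = 54/6 = 9; σ²_G = ((12−6)/6)² = 1.000
te_H = (10 + 4·13 + 28)/6 = 90/6 = 15; σ²_H = ((28−10)/6)² = 9.000

Forward pass:
ES_A = 0; EF_A = 6
ES_B = 6; EF_B = 6+9 = 15
ES_C = 6; EF_C = 6+13 = 19
ES_D = 6; EF_D = 6+13 = 19
ES_E = max(EF_A=6, EF_D=19) = 19; EF_E = 19+3 = 22
ES_F = 15; EF_F = 15+11 = 26
ES_G = max(EF_A=6, EF_B=15) = 15; EF_G = 15+9 = 24
ES_H = max(EF_C=19, EF_E=22, EF_F=26, EF_G=24) = 26; EF_H = 26+15 = 41
Expected project duration μ = 41 days. Critical path: A → B → F → H.

Variance along critical path = 5.444 + 2.778 + 0.111 + 9.000 = 17.333
σ = √17.333 = 4.163 days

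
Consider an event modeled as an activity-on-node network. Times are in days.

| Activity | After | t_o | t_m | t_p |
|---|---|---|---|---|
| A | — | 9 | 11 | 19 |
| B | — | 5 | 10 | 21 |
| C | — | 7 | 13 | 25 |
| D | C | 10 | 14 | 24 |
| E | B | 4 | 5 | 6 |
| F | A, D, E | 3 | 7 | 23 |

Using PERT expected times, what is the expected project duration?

38 days

te_A = (9 + 4·11 + 19)/6 = 72/6 = 12
te_B = (5 + 4·10 + 21)/6 = 66/6 = 11
te_C = (7 + 4·13 + 25)/6 = 84/6 = 14
te_D = (10 + 4·14 + 24)/6 = 90/6 = 15
te_E = (4 + 4·5 + 6)/6 = 30/6 = 5
te_F = (3 + 4·7 + 23)/6 = 54/6 = 9

Forward pass:
ES_A = 0; EF_A = 12
ES_B = 0; EF_B = 11
ES_C = 0; EF_C = 14
ES_D = 14; EF_D = 14+15 = 29
ES_E = 11; EF_E = 11+5 = 16
ES_F = max(EF_A=12, EF_D=29, EF_E=16) = 29; EF_F = 29+9 = 38
Expected project duration μ = 38 days. Critical path: C → D → F.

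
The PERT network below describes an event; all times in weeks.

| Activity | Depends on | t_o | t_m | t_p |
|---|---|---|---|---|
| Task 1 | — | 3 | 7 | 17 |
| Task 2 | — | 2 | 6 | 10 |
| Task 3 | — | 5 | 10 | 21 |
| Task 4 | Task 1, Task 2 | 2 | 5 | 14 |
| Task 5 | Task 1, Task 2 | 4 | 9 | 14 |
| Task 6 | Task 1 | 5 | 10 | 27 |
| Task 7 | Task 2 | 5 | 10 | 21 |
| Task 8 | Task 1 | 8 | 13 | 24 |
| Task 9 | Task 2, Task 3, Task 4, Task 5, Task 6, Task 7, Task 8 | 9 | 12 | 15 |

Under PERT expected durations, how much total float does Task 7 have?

te_Task 1 = (3 + 4·7 + 17)/6 = 48/6 = 8
te_Task 2 = (2 + 4·6 + 10)/6 = 36/6 = 6
te_Task 3 = (5 + 4·10 + 21)/6 = 66/6 = 11
te_Task 4 = (2 + 4·5 + 14)/6 = 36/6 = 6
te_Task 5 = (4 + 4·9 + 14)/6 = 54/6 = 9
te_Task 6 = (5 + 4·10 + 27)/6 = 72/6 = 12
te_Task 7 = (5 + 4·10 + 21)/6 = 66/6 = 11
te_Task 8 = (8 + 4·13 + 24)/6 = 84/6 = 14
te_Task 9 = (9 + 4·12 + 15)/6 = 72/6 = 12

Forward pass:
ES_Task 1 = 0; EF_Task 1 = 8
ES_Task 2 = 0; EF_Task 2 = 6
ES_Task 3 = 0; EF_Task 3 = 11
ES_Task 4 = max(EF_Task 1=8, EF_Task 2=6) = 8; EF_Task 4 = 8+6 = 14
ES_Task 5 = max(EF_Task 1=8, EF_Task 2=6) = 8; EF_Task 5 = 8+9 = 17
ES_Task 6 = 8; EF_Task 6 = 8+12 = 20
ES_Task 7 = 6; EF_Task 7 = 6+11 = 17
ES_Task 8 = 8; EF_Task 8 = 8+14 = 22
ES_Task 9 = max(EF_Task 2=6, EF_Task 3=11, EF_Task 4=14, EF_Task 5=17, EF_Task 6=20, EF_Task 7=17, EF_Task 8=22) = 22; EF_Task 9 = 22+12 = 34
Expected project duration μ = 34 weeks. Critical path: Task 1 → Task 8 → Task 9.

Backward pass:
LF_Task 9 = 34; LS_Task 9 = 34−12 = 22
LF_Task 8 = LS_Task 9 = 22; LS_Task 8 = 22−14 = 8
LF_Task 7 = LS_Task 9 = 22; LS_Task 7 = 22−11 = 11
LF_Task 6 = LS_Task 9 = 22; LS_Task 6 = 22−12 = 10
LF_Task 5 = LS_Task 9 = 22; LS_Task 5 = 22−9 = 13
LF_Task 4 = LS_Task 9 = 22; LS_Task 4 = 22−6 = 16
LF_Task 3 = LS_Task 9 = 22; LS_Task 3 = 22−11 = 11
LF_Task 2 = min(LS_Task 4=16, LS_Task 5=13, LS_Task 7=11, LS_Task 9=22) = 11; LS_Task 2 = 11−6 = 5
LF_Task 1 = min(LS_Task 4=16, LS_Task 5=13, LS_Task 6=10, LS_Task 8=8) = 8; LS_Task 1 = 8−8 = 0
Slack_Task 7 = LS_Task 7 − ES_Task 7 = 11 − 6 = 5

5 weeks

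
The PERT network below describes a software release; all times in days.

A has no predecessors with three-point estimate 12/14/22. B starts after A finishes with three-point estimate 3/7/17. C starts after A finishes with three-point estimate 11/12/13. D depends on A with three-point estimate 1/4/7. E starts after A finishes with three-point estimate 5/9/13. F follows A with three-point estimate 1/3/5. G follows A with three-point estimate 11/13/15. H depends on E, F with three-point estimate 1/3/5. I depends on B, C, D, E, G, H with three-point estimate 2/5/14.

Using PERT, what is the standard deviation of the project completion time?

2.69 days

te_A = (12 + 4·14 + 22)/6 = 90/6 = 15; σ²_A = ((22−12)/6)² = 2.778
te_B = (3 + 4·7 + 17)/6 = 48/6 = 8; σ²_B = ((17−3)/6)² = 5.444
te_C = (11 + 4·12 + 13)/6 = 72/6 = 12; σ²_C = ((13−11)/6)² = 0.111
te_D = (1 + 4·4 + 7)/6 = 24/6 = 4; σ²_D = ((7−1)/6)² = 1.000
te_E = (5 + 4·9 + 13)/6 = 54/6 = 9; σ²_E = ((13−5)/6)² = 1.778
te_F = (1 + 4·3 + 5)/6 = 18/6 = 3; σ²_F = ((5−1)/6)² = 0.444
te_G = (11 + 4·13 + 15)/6 = 78/6 = 13; σ²_G = ((15−11)/6)² = 0.444
te_H = (1 + 4·3 + 5)/6 = 18/6 = 3; σ²_H = ((5−1)/6)² = 0.444
te_I = (2 + 4·5 + 14)/6 = 36/6 = 6; σ²_I = ((14−2)/6)² = 4.000

Forward pass:
ES_A = 0; EF_A = 15
ES_B = 15; EF_B = 15+8 = 23
ES_C = 15; EF_C = 15+12 = 27
ES_D = 15; EF_D = 15+4 = 19
ES_E = 15; EF_E = 15+9 = 24
ES_F = 15; EF_F = 15+3 = 18
ES_G = 15; EF_G = 15+13 = 28
ES_H = max(EF_E=24, EF_F=18) = 24; EF_H = 24+3 = 27
ES_I = max(EF_B=23, EF_C=27, EF_D=19, EF_E=24, EF_G=28, EF_H=27) = 28; EF_I = 28+6 = 34
Expected project duration μ = 34 days. Critical path: A → G → I.

Variance along critical path = 2.778 + 0.444 + 4.000 = 7.222
σ = √7.222 = 2.687 days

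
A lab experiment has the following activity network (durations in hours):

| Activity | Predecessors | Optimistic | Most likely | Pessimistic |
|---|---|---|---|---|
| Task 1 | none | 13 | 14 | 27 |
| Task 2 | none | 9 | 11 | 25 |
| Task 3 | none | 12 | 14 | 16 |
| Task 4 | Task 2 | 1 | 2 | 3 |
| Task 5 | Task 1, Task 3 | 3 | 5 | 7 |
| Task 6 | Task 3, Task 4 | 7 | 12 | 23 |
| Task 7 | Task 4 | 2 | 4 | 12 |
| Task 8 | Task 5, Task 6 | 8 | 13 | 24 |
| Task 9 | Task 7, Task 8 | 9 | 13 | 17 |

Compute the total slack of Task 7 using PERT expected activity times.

22 hours

te_Task 1 = (13 + 4·14 + 27)/6 = 96/6 = 16
te_Task 2 = (9 + 4·11 + 25)/6 = 78/6 = 13
te_Task 3 = (12 + 4·14 + 16)/6 = 84/6 = 14
te_Task 4 = (1 + 4·2 + 3)/6 = 12/6 = 2
te_Task 5 = (3 + 4·5 + 7)/6 = 30/6 = 5
te_Task 6 = (7 + 4·12 + 23)/6 = 78/6 = 13
te_Task 7 = (2 + 4·4 + 12)/6 = 30/6 = 5
te_Task 8 = (8 + 4·13 + 24)/6 = 84/6 = 14
te_Task 9 = (9 + 4·13 + 17)/6 = 78/6 = 13

Forward pass:
ES_Task 1 = 0; EF_Task 1 = 16
ES_Task 2 = 0; EF_Task 2 = 13
ES_Task 3 = 0; EF_Task 3 = 14
ES_Task 4 = 13; EF_Task 4 = 13+2 = 15
ES_Task 5 = max(EF_Task 1=16, EF_Task 3=14) = 16; EF_Task 5 = 16+5 = 21
ES_Task 6 = max(EF_Task 3=14, EF_Task 4=15) = 15; EF_Task 6 = 15+13 = 28
ES_Task 7 = 15; EF_Task 7 = 15+5 = 20
ES_Task 8 = max(EF_Task 5=21, EF_Task 6=28) = 28; EF_Task 8 = 28+14 = 42
ES_Task 9 = max(EF_Task 7=20, EF_Task 8=42) = 42; EF_Task 9 = 42+13 = 55
Expected project duration μ = 55 hours. Critical path: Task 2 → Task 4 → Task 6 → Task 8 → Task 9.

Backward pass:
LF_Task 9 = 55; LS_Task 9 = 55−13 = 42
LF_Task 8 = LS_Task 9 = 42; LS_Task 8 = 42−14 = 28
LF_Task 7 = LS_Task 9 = 42; LS_Task 7 = 42−5 = 37
LF_Task 6 = LS_Task 8 = 28; LS_Task 6 = 28−13 = 15
LF_Task 5 = LS_Task 8 = 28; LS_Task 5 = 28−5 = 23
LF_Task 4 = min(LS_Task 6=15, LS_Task 7=37) = 15; LS_Task 4 = 15−2 = 13
LF_Task 3 = min(LS_Task 5=23, LS_Task 6=15) = 15; LS_Task 3 = 15−14 = 1
LF_Task 2 = LS_Task 4 = 13; LS_Task 2 = 13−13 = 0
LF_Task 1 = LS_Task 5 = 23; LS_Task 1 = 23−16 = 7
Slack_Task 7 = LS_Task 7 − ES_Task 7 = 37 − 15 = 22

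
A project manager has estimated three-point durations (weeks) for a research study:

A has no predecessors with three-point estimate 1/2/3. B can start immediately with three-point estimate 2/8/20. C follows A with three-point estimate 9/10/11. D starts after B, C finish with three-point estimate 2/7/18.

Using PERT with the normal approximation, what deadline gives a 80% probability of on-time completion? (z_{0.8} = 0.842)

22.3 weeks

te_A = (1 + 4·2 + 3)/6 = 12/6 = 2; σ²_A = ((3−1)/6)² = 0.111
te_B = (2 + 4·8 + 20)/6 = 54/6 = 9; σ²_B = ((20−2)/6)² = 9.000
te_C = (9 + 4·10 + 11)/6 = 60/6 = 10; σ²_C = ((11−9)/6)² = 0.111
te_D = (2 + 4·7 + 18)/6 = 48/6 = 8; σ²_D = ((18−2)/6)² = 7.111

Forward pass:
ES_A = 0; EF_A = 2
ES_B = 0; EF_B = 9
ES_C = 2; EF_C = 2+10 = 12
ES_D = max(EF_B=9, EF_C=12) = 12; EF_D = 12+8 = 20
Expected project duration μ = 20 weeks. Critical path: A → C → D.

Variance along critical path = 0.111 + 0.111 + 7.111 = 7.333; σ = 2.708 weeks.
D = μ + z·σ = 20 + 0.842·2.708 = 22.3 weeks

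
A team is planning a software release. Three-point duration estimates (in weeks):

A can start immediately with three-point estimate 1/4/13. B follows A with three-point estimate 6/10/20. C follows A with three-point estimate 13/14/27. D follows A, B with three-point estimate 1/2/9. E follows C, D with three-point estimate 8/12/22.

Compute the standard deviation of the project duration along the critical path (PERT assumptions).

3.86 weeks

te_A = (1 + 4·4 + 13)/6 = 30/6 = 5; σ²_A = ((13−1)/6)² = 4.000
te_B = (6 + 4·10 + 20)/6 = 66/6 = 11; σ²_B = ((20−6)/6)² = 5.444
te_C = (13 + 4·14 + 27)/6 = 96/6 = 16; σ²_C = ((27−13)/6)² = 5.444
te_D = (1 + 4·2 + 9)/6 = 18/6 = 3; σ²_D = ((9−1)/6)² = 1.778
te_E = (8 + 4·12 + 22)/6 = 78/6 = 13; σ²_E = ((22−8)/6)² = 5.444

Forward pass:
ES_A = 0; EF_A = 5
ES_B = 5; EF_B = 5+11 = 16
ES_C = 5; EF_C = 5+16 = 21
ES_D = max(EF_A=5, EF_B=16) = 16; EF_D = 16+3 = 19
ES_E = max(EF_C=21, EF_D=19) = 21; EF_E = 21+13 = 34
Expected project duration μ = 34 weeks. Critical path: A → C → E.

Variance along critical path = 4.000 + 5.444 + 5.444 = 14.889
σ = √14.889 = 3.859 weeks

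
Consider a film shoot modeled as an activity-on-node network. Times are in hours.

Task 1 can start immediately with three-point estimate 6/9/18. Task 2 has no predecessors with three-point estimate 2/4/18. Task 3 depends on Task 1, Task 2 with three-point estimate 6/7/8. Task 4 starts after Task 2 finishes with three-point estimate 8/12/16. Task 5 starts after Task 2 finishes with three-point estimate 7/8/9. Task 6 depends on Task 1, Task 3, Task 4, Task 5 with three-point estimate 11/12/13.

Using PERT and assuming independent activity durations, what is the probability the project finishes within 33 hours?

te_Task 1 = (6 + 4·9 + 18)/6 = 60/6 = 10; σ²_Task 1 = ((18−6)/6)² = 4.000
te_Task 2 = (2 + 4·4 + 18)/6 = 36/6 = 6; σ²_Task 2 = ((18−2)/6)² = 7.111
te_Task 3 = (6 + 4·7 + 8)/6 = 42/6 = 7; σ²_Task 3 = ((8−6)/6)² = 0.111
te_Task 4 = (8 + 4·12 + 16)/6 = 72/6 = 12; σ²_Task 4 = ((16−8)/6)² = 1.778
te_Task 5 = (7 + 4·8 + 9)/6 = 48/6 = 8; σ²_Task 5 = ((9−7)/6)² = 0.111
te_Task 6 = (11 + 4·12 + 13)/6 = 72/6 = 12; σ²_Task 6 = ((13−11)/6)² = 0.111

Forward pass:
ES_Task 1 = 0; EF_Task 1 = 10
ES_Task 2 = 0; EF_Task 2 = 6
ES_Task 3 = max(EF_Task 1=10, EF_Task 2=6) = 10; EF_Task 3 = 10+7 = 17
ES_Task 4 = 6; EF_Task 4 = 6+12 = 18
ES_Task 5 = 6; EF_Task 5 = 6+8 = 14
ES_Task 6 = max(EF_Task 1=10, EF_Task 3=17, EF_Task 4=18, EF_Task 5=14) = 18; EF_Task 6 = 18+12 = 30
Expected project duration μ = 30 hours. Critical path: Task 2 → Task 4 → Task 6.

Variance along critical path = 7.111 + 1.778 + 0.111 = 9.000; σ = √9.000 = 3.000 hours.
Z = (33 − 30) / 3.000 = 1.000
P(T ≤ 33) = Φ(1.000) ≈ 0.841

0.841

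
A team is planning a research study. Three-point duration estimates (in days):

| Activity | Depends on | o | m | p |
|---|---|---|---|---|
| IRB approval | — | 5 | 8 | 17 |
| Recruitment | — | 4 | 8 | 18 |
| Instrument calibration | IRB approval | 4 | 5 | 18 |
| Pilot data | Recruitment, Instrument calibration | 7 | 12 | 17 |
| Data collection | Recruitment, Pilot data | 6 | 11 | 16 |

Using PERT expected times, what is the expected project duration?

te_IRB approval = (5 + 4·8 + 17)/6 = 54/6 = 9
te_Recruitment = (4 + 4·8 + 18)/6 = 54/6 = 9
te_Instrument calibration = (4 + 4·5 + 18)/6 = 42/6 = 7
te_Pilot data = (7 + 4·12 + 17)/6 = 72/6 = 12
te_Data collection = (6 + 4·11 + 16)/6 = 66/6 = 11

Forward pass:
ES_IRB approval = 0; EF_IRB approval = 9
ES_Recruitment = 0; EF_Recruitment = 9
ES_Instrument calibration = 9; EF_Instrument calibration = 9+7 = 16
ES_Pilot data = max(EF_Recruitment=9, EF_Instrument calibration=16) = 16; EF_Pilot data = 16+12 = 28
ES_Data collection = max(EF_Recruitment=9, EF_Pilot data=28) = 28; EF_Data collection = 28+11 = 39
Expected project duration μ = 39 days. Critical path: IRB approval → Instrument calibration → Pilot data → Data collection.

39 days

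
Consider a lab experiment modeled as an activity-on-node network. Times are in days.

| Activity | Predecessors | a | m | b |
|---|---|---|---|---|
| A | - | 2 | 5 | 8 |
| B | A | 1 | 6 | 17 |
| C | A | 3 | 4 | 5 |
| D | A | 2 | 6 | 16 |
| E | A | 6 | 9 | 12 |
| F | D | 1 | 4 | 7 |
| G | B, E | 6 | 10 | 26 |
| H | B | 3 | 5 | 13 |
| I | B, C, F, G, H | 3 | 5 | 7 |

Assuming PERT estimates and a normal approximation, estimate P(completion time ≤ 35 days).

0.861

te_A = (2 + 4·5 + 8)/6 = 30/6 = 5; σ²_A = ((8−2)/6)² = 1.000
te_B = (1 + 4·6 + 17)/6 = 42/6 = 7; σ²_B = ((17−1)/6)² = 7.111
te_C = (3 + 4·4 + 5)/6 = 24/6 = 4; σ²_C = ((5−3)/6)² = 0.111
te_D = (2 + 4·6 + 16)/6 = 42/6 = 7; σ²_D = ((16−2)/6)² = 5.444
te_E = (6 + 4·9 + 12)/6 = 54/6 = 9; σ²_E = ((12−6)/6)² = 1.000
te_F = (1 + 4·4 + 7)/6 = 24/6 = 4; σ²_F = ((7−1)/6)² = 1.000
te_G = (6 + 4·10 + 26)/6 = 72/6 = 12; σ²_G = ((26−6)/6)² = 11.111
te_H = (3 + 4·5 + 13)/6 = 36/6 = 6; σ²_H = ((13−3)/6)² = 2.778
te_I = (3 + 4·5 + 7)/6 = 30/6 = 5; σ²_I = ((7−3)/6)² = 0.444

Forward pass:
ES_A = 0; EF_A = 5
ES_B = 5; EF_B = 5+7 = 12
ES_C = 5; EF_C = 5+4 = 9
ES_D = 5; EF_D = 5+7 = 12
ES_E = 5; EF_E = 5+9 = 14
ES_F = 12; EF_F = 12+4 = 16
ES_G = max(EF_B=12, EF_E=14) = 14; EF_G = 14+12 = 26
ES_H = 12; EF_H = 12+6 = 18
ES_I = max(EF_B=12, EF_C=9, EF_F=16, EF_G=26, EF_H=18) = 26; EF_I = 26+5 = 31
Expected project duration μ = 31 days. Critical path: A → E → G → I.

Variance along critical path = 1.000 + 1.000 + 11.111 + 0.444 = 13.556; σ = √13.556 = 3.682 days.
Z = (35 − 31) / 3.682 = 1.086
P(T ≤ 35) = Φ(1.086) ≈ 0.861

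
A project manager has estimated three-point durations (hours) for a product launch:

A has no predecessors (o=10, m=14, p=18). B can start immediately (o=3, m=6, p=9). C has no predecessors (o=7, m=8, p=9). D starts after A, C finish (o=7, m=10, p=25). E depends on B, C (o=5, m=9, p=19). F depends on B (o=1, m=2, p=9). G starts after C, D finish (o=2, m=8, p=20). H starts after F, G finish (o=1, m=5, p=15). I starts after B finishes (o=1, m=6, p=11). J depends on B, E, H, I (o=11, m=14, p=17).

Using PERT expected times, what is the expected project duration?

55 hours

te_A = (10 + 4·14 + 18)/6 = 84/6 = 14
te_B = (3 + 4·6 + 9)/6 = 36/6 = 6
te_C = (7 + 4·8 + 9)/6 = 48/6 = 8
te_D = (7 + 4·10 + 25)/6 = 72/6 = 12
te_E = (5 + 4·9 + 19)/6 = 60/6 = 10
te_F = (1 + 4·2 + 9)/6 = 18/6 = 3
te_G = (2 + 4·8 + 20)/6 = 54/6 = 9
te_H = (1 + 4·5 + 15)/6 = 36/6 = 6
te_I = (1 + 4·6 + 11)/6 = 36/6 = 6
te_J = (11 + 4·14 + 17)/6 = 84/6 = 14

Forward pass:
ES_A = 0; EF_A = 14
ES_B = 0; EF_B = 6
ES_C = 0; EF_C = 8
ES_D = max(EF_A=14, EF_C=8) = 14; EF_D = 14+12 = 26
ES_E = max(EF_B=6, EF_C=8) = 8; EF_E = 8+10 = 18
ES_F = 6; EF_F = 6+3 = 9
ES_G = max(EF_C=8, EF_D=26) = 26; EF_G = 26+9 = 35
ES_H = max(EF_F=9, EF_G=35) = 35; EF_H = 35+6 = 41
ES_I = 6; EF_I = 6+6 = 12
ES_J = max(EF_B=6, EF_E=18, EF_H=41, EF_I=12) = 41; EF_J = 41+14 = 55
Expected project duration μ = 55 hours. Critical path: A → D → G → H → J.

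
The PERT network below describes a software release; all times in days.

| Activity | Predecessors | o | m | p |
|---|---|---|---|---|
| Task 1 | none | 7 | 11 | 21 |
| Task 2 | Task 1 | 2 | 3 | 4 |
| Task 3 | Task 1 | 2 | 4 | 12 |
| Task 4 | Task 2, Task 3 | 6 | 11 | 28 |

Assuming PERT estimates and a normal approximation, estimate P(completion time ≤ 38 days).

te_Task 1 = (7 + 4·11 + 21)/6 = 72/6 = 12; σ²_Task 1 = ((21−7)/6)² = 5.444
te_Task 2 = (2 + 4·3 + 4)/6 = 18/6 = 3; σ²_Task 2 = ((4−2)/6)² = 0.111
te_Task 3 = (2 + 4·4 + 12)/6 = 30/6 = 5; σ²_Task 3 = ((12−2)/6)² = 2.778
te_Task 4 = (6 + 4·11 + 28)/6 = 78/6 = 13; σ²_Task 4 = ((28−6)/6)² = 13.444

Forward pass:
ES_Task 1 = 0; EF_Task 1 = 12
ES_Task 2 = 12; EF_Task 2 = 12+3 = 15
ES_Task 3 = 12; EF_Task 3 = 12+5 = 17
ES_Task 4 = max(EF_Task 2=15, EF_Task 3=17) = 17; EF_Task 4 = 17+13 = 30
Expected project duration μ = 30 days. Critical path: Task 1 → Task 3 → Task 4.

Variance along critical path = 5.444 + 2.778 + 13.444 = 21.667; σ = √21.667 = 4.655 days.
Z = (38 − 30) / 4.655 = 1.719
P(T ≤ 38) = Φ(1.719) ≈ 0.957

0.957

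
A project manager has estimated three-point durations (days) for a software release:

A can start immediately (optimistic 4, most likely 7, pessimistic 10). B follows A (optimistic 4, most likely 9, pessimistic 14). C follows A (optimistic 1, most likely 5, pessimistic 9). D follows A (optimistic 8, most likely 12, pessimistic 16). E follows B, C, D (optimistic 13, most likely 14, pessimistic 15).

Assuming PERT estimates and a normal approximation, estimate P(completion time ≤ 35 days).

te_A = (4 + 4·7 + 10)/6 = 42/6 = 7; σ²_A = ((10−4)/6)² = 1.000
te_B = (4 + 4·9 + 14)/6 = 54/6 = 9; σ²_B = ((14−4)/6)² = 2.778
te_C = (1 + 4·5 + 9)/6 = 30/6 = 5; σ²_C = ((9−1)/6)² = 1.778
te_D = (8 + 4·12 + 16)/6 = 72/6 = 12; σ²_D = ((16−8)/6)² = 1.778
te_E = (13 + 4·14 + 15)/6 = 84/6 = 14; σ²_E = ((15−13)/6)² = 0.111

Forward pass:
ES_A = 0; EF_A = 7
ES_B = 7; EF_B = 7+9 = 16
ES_C = 7; EF_C = 7+5 = 12
ES_D = 7; EF_D = 7+12 = 19
ES_E = max(EF_B=16, EF_C=12, EF_D=19) = 19; EF_E = 19+14 = 33
Expected project duration μ = 33 days. Critical path: A → D → E.

Variance along critical path = 1.000 + 1.778 + 0.111 = 2.889; σ = √2.889 = 1.700 days.
Z = (35 − 33) / 1.700 = 1.177
P(T ≤ 35) = Φ(1.177) ≈ 0.880

0.880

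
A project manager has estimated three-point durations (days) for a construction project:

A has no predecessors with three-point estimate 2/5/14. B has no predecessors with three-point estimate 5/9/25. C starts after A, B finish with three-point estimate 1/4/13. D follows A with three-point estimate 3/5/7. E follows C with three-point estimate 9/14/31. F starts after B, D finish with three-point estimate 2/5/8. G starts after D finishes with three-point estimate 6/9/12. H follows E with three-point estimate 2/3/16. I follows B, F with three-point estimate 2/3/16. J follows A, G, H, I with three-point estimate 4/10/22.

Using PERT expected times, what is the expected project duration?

te_A = (2 + 4·5 + 14)/6 = 36/6 = 6
te_B = (5 + 4·9 + 25)/6 = 66/6 = 11
te_C = (1 + 4·4 + 13)/6 = 30/6 = 5
te_D = (3 + 4·5 + 7)/6 = 30/6 = 5
te_E = (9 + 4·14 + 31)/6 = 96/6 = 16
te_F = (2 + 4·5 + 8)/6 = 30/6 = 5
te_G = (6 + 4·9 + 12)/6 = 54/6 = 9
te_H = (2 + 4·3 + 16)/6 = 30/6 = 5
te_I = (2 + 4·3 + 16)/6 = 30/6 = 5
te_J = (4 + 4·10 + 22)/6 = 66/6 = 11

Forward pass:
ES_A = 0; EF_A = 6
ES_B = 0; EF_B = 11
ES_C = max(EF_A=6, EF_B=11) = 11; EF_C = 11+5 = 16
ES_D = 6; EF_D = 6+5 = 11
ES_E = 16; EF_E = 16+16 = 32
ES_F = max(EF_B=11, EF_D=11) = 11; EF_F = 11+5 = 16
ES_G = 11; EF_G = 11+9 = 20
ES_H = 32; EF_H = 32+5 = 37
ES_I = max(EF_B=11, EF_F=16) = 16; EF_I = 16+5 = 21
ES_J = max(EF_A=6, EF_G=20, EF_H=37, EF_I=21) = 37; EF_J = 37+11 = 48
Expected project duration μ = 48 days. Critical path: B → C → E → H → J.

48 days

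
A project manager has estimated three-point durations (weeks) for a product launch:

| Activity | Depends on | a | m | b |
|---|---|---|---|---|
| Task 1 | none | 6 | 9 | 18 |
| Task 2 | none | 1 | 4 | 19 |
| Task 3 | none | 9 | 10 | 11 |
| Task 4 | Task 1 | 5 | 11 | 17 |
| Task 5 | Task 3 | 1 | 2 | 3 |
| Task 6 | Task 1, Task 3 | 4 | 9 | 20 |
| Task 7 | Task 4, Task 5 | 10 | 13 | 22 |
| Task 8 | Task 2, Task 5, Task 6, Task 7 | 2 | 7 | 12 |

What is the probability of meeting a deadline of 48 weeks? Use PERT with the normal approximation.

te_Task 1 = (6 + 4·9 + 18)/6 = 60/6 = 10; σ²_Task 1 = ((18−6)/6)² = 4.000
te_Task 2 = (1 + 4·4 + 19)/6 = 36/6 = 6; σ²_Task 2 = ((19−1)/6)² = 9.000
te_Task 3 = (9 + 4·10 + 11)/6 = 60/6 = 10; σ²_Task 3 = ((11−9)/6)² = 0.111
te_Task 4 = (5 + 4·11 + 17)/6 = 66/6 = 11; σ²_Task 4 = ((17−5)/6)² = 4.000
te_Task 5 = (1 + 4·2 + 3)/6 = 12/6 = 2; σ²_Task 5 = ((3−1)/6)² = 0.111
te_Task 6 = (4 + 4·9 + 20)/6 = 60/6 = 10; σ²_Task 6 = ((20−4)/6)² = 7.111
te_Task 7 = (10 + 4·13 + 22)/6 = 84/6 = 14; σ²_Task 7 = ((22−10)/6)² = 4.000
te_Task 8 = (2 + 4·7 + 12)/6 = 42/6 = 7; σ²_Task 8 = ((12−2)/6)² = 2.778

Forward pass:
ES_Task 1 = 0; EF_Task 1 = 10
ES_Task 2 = 0; EF_Task 2 = 6
ES_Task 3 = 0; EF_Task 3 = 10
ES_Task 4 = 10; EF_Task 4 = 10+11 = 21
ES_Task 5 = 10; EF_Task 5 = 10+2 = 12
ES_Task 6 = max(EF_Task 1=10, EF_Task 3=10) = 10; EF_Task 6 = 10+10 = 20
ES_Task 7 = max(EF_Task 4=21, EF_Task 5=12) = 21; EF_Task 7 = 21+14 = 35
ES_Task 8 = max(EF_Task 2=6, EF_Task 5=12, EF_Task 6=20, EF_Task 7=35) = 35; EF_Task 8 = 35+7 = 42
Expected project duration μ = 42 weeks. Critical path: Task 1 → Task 4 → Task 7 → Task 8.

Variance along critical path = 4.000 + 4.000 + 4.000 + 2.778 = 14.778; σ = √14.778 = 3.844 weeks.
Z = (48 − 42) / 3.844 = 1.561
P(T ≤ 48) = Φ(1.561) ≈ 0.941

0.941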